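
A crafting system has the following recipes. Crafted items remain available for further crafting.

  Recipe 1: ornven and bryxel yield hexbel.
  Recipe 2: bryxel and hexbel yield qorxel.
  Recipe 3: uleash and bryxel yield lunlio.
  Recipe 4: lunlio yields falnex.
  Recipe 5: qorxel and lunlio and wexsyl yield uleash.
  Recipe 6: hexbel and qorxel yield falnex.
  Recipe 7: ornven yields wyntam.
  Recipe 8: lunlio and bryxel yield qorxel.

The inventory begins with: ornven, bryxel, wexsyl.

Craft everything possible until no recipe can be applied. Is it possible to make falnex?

Yes

ornven and bryxel → hexbel (Recipe 1).
Using Recipe 2, bryxel and hexbel make qorxel.
Using Recipe 6, hexbel and qorxel make falnex.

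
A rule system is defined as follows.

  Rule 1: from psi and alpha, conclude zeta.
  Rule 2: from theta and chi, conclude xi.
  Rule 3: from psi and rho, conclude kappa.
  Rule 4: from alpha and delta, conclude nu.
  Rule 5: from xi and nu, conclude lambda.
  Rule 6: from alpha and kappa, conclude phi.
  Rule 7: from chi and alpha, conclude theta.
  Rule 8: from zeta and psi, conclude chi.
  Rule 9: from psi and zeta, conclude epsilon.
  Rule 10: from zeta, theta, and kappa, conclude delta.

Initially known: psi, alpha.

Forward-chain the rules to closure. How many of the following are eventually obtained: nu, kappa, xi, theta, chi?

3

psi and alpha hold, so zeta follows (Rule 1).
zeta and psi hold, so chi follows (Rule 8).
From chi and alpha, Rule 7 gives theta.
From theta and chi, Rule 2 gives xi.
nu would need alpha and delta (Rule 4), but delta is never established.
kappa would need psi and rho (Rule 3), but rho is never established.
xi: reached.
theta: reached.
chi: reached.
Reached: xi, theta, and chi — 3 of the 5.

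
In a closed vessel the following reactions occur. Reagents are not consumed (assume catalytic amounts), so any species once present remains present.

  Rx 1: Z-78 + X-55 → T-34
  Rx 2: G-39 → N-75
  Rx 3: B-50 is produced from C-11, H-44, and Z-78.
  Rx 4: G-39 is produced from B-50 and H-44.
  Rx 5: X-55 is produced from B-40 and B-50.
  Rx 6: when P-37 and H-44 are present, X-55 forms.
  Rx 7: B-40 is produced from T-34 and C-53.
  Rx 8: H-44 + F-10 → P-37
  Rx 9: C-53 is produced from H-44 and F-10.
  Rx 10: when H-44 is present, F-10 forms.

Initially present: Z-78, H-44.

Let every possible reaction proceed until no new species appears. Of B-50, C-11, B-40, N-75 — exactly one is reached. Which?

H-44 present → F-10 forms (Rx 10).
H-44 and F-10 present → P-37 forms (Rx 8).
H-44 and F-10 present → C-53 forms (Rx 9).
P-37 and H-44 present → X-55 forms (Rx 6).
Z-78 and X-55 present → T-34 forms (Rx 1).
T-34 and C-53 present → B-40 forms (Rx 7).
B-50 would need C-11, H-44, and Z-78 (Rx 3), but C-11 never forms. No rule produces C-11, and it is not given. N-75 would need G-39 (Rx 2), but G-39 never forms.

B-40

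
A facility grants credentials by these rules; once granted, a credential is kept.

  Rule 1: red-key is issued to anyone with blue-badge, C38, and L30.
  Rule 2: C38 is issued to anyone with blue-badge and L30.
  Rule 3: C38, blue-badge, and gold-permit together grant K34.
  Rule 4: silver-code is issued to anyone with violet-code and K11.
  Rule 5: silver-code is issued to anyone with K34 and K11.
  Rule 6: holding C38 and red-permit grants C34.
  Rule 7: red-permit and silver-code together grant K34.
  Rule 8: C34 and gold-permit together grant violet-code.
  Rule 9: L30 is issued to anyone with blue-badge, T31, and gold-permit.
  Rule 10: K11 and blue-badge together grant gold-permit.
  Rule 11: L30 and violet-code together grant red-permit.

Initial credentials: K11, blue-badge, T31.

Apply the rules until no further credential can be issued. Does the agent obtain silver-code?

Holding K11 and blue-badge grants gold-permit (Rule 10).
Holding blue-badge, T31, and gold-permit grants L30 (Rule 9).
Holding blue-badge and L30 grants C38 (Rule 2).
Holding C38, blue-badge, and gold-permit grants K34 (Rule 3).
Holding K34 and K11 grants silver-code (Rule 5).

Yes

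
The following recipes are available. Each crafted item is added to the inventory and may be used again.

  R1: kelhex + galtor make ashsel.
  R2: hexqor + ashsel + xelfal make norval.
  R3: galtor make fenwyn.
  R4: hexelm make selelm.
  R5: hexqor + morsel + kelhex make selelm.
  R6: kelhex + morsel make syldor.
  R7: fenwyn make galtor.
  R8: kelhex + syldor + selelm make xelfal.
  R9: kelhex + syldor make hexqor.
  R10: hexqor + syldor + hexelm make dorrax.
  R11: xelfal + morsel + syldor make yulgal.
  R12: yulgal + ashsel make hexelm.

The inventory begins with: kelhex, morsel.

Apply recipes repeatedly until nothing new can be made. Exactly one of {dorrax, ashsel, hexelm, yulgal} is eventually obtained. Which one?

Using R6, kelhex and morsel make syldor.
Using R9, kelhex and syldor make hexqor.
hexqor + morsel + kelhex → selelm (R5).
kelhex + syldor + selelm → xelfal (R8).
xelfal + morsel + syldor → yulgal (R11).
ashsel would need kelhex and galtor (R1), but galtor is never obtained. dorrax would need hexqor, syldor, and hexelm (R10), but hexelm is never obtained. hexelm would need yulgal and ashsel (R12), but ashsel is never obtained.

yulgal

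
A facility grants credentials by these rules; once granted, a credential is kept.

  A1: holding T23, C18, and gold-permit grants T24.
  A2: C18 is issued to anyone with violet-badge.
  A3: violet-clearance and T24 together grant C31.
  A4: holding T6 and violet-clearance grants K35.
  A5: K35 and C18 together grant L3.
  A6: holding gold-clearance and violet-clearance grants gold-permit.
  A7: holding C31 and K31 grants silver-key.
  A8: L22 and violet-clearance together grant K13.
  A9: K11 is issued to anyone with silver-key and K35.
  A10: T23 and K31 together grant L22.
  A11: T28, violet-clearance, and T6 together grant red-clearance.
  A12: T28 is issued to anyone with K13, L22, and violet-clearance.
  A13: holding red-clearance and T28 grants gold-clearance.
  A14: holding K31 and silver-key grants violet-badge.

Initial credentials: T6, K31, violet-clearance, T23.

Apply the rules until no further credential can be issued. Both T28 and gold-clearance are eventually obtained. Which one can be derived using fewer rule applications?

T28

T28: Holding T23 and K31 grants L22 (A10). Holding L22 and violet-clearance grants K13 (A8). Holding K13, L22, and violet-clearance grants T28 (A12). [3 rule applications]
gold-clearance: Holding T23 and K31 grants L22 (A10). Holding L22 and violet-clearance grants K13 (A8). Holding K13, L22, and violet-clearance grants T28 (A12). Holding T28, violet-clearance, and T6 grants red-clearance (A11). Holding red-clearance and T28 grants gold-clearance (A13). [5 rule applications]
T28 needs fewer.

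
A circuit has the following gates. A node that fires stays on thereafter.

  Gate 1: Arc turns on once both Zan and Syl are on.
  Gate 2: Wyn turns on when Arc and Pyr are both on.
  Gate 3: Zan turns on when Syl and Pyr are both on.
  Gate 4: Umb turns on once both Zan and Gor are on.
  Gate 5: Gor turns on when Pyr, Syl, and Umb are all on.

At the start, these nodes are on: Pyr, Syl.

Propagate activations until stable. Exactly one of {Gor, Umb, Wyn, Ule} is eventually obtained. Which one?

Gate 3: Syl and Pyr on → Zan on.
Zan and Syl are on, so Arc turns on (Gate 1).
Gate 2: Arc and Pyr on → Wyn on.
Umb would need Zan and Gor (Gate 4), but Gor never turns on. No rule produces Ule, and it is not given. Gor would need Pyr, Syl, and Umb (Gate 5), but Umb never turns on.

Wyn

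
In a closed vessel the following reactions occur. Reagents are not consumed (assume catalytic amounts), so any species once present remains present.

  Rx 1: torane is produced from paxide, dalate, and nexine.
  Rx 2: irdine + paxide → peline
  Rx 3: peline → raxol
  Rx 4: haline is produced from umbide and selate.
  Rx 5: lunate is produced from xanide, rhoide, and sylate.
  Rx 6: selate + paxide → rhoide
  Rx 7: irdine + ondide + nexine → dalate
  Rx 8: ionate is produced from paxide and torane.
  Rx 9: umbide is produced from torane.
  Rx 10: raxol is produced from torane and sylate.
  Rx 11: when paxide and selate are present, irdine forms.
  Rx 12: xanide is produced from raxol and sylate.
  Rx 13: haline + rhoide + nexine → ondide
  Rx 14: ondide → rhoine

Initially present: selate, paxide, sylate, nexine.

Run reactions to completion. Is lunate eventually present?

selate and paxide present → rhoide forms (Rx 6).
paxide and selate present → irdine forms (Rx 11).
irdine and paxide present → peline forms (Rx 2).
peline present → raxol forms (Rx 3).
raxol and sylate present → xanide forms (Rx 12).
xanide, rhoide, and sylate present → lunate forms (Rx 5).

Yes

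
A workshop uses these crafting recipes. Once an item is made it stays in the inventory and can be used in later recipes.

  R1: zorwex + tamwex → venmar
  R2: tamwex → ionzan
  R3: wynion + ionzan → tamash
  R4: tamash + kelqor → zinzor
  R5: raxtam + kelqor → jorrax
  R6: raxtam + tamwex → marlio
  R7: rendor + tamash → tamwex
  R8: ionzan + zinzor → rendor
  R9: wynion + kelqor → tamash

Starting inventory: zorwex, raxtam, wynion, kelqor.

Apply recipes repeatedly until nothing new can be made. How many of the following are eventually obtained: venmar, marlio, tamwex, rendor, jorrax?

1

raxtam + kelqor → jorrax (R5).
venmar would need zorwex and tamwex (R1), but tamwex is never obtained.
marlio would need raxtam and tamwex (R6), but tamwex is never obtained.
tamwex would need rendor and tamash (R7), but rendor is never obtained.
rendor would need ionzan and zinzor (R8), but ionzan is never obtained.
jorrax: reached.
Reached: jorrax — 1 of the 5.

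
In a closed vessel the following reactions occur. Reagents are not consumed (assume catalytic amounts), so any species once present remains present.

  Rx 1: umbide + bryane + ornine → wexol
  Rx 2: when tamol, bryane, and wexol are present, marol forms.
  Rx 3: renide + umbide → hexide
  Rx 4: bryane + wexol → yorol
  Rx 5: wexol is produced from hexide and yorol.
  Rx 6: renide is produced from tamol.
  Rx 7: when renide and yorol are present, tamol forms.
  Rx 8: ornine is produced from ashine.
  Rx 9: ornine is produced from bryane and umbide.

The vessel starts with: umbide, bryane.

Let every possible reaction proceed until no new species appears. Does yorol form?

Yes

bryane and umbide present → ornine forms (Rx 9).
umbide, bryane, and ornine present → wexol forms (Rx 1).
bryane and wexol present → yorol forms (Rx 4).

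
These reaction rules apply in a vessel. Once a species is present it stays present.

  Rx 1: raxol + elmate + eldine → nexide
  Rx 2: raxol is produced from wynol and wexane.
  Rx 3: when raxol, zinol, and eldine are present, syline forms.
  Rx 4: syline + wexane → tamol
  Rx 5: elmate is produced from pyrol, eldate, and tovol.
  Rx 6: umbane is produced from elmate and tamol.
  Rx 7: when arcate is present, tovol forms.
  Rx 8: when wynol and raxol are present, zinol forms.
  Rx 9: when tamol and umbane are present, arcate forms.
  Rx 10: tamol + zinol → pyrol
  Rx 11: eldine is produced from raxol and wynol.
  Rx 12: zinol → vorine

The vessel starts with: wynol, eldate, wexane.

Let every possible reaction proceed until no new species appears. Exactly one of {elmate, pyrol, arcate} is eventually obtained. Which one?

pyrol

wynol and wexane present → raxol forms (Rx 2).
raxol and wynol present → eldine forms (Rx 11).
wynol and raxol present → zinol forms (Rx 8).
raxol, zinol, and eldine present → syline forms (Rx 3).
syline and wexane present → tamol forms (Rx 4).
tamol and zinol present → pyrol forms (Rx 10).
elmate would need pyrol, eldate, and tovol (Rx 5), but tovol never forms. arcate would need tamol and umbane (Rx 9), but umbane never forms.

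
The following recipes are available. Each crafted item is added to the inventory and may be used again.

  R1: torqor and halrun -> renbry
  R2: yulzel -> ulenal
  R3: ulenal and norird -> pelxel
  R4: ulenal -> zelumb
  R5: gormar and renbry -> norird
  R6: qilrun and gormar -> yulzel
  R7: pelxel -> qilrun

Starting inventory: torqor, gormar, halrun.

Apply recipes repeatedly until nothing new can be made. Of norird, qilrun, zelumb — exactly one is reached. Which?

norird

Using R1, torqor and halrun make renbry.
gormar and renbry -> norird (R5).
zelumb would need ulenal (R4), but ulenal is never obtained. qilrun would need pelxel (R7), but pelxel is never obtained.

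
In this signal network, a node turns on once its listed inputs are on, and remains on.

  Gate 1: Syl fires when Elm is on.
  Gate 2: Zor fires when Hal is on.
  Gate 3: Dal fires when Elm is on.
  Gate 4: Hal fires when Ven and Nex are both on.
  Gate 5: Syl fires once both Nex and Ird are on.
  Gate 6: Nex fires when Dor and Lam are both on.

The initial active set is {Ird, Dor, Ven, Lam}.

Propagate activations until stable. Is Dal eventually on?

No

Dal would need Elm (Gate 3), but Elm never turns on.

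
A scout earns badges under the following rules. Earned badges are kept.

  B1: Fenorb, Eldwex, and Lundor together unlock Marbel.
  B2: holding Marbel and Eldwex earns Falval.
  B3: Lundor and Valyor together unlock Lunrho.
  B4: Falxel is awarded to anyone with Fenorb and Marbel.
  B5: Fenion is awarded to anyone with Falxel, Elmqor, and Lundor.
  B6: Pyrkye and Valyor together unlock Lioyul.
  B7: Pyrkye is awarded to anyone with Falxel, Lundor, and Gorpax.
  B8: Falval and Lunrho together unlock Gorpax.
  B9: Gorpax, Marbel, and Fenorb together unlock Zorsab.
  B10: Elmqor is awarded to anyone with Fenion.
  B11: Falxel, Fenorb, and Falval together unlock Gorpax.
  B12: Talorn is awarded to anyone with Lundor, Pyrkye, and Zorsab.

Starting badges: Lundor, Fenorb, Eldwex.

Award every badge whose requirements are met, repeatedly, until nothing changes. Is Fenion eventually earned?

Fenion would need Falxel, Elmqor, and Lundor (B5), but Elmqor is never earned.

No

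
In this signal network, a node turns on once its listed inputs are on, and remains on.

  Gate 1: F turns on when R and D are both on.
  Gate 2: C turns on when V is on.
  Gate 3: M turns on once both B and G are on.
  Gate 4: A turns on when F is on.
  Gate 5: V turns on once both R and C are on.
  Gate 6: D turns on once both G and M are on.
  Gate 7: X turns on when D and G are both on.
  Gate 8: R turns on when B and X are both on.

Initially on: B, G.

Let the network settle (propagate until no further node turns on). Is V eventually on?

No

V would need R and C (Gate 5), but C never turns on.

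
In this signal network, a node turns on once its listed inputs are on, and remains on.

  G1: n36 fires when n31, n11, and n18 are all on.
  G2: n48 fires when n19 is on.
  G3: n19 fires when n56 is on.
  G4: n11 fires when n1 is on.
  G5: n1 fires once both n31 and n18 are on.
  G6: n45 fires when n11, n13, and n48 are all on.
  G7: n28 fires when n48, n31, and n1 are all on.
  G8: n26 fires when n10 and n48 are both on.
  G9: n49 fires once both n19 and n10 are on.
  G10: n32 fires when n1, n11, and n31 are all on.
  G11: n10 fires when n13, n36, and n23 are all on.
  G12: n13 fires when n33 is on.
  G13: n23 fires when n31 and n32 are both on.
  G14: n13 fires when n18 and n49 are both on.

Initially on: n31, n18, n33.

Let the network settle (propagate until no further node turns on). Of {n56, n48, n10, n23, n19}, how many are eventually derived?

2

n31 and n18 are on, so n1 fires (G5).
n33 is on, so n13 fires (G12).
G4: n1 on → n11 on.
n1, n11, and n31 are on, so n32 fires (G10).
n31, n11, and n18 are on, so n36 fires (G1).
G13: n31 and n32 on → n23 on.
G11: n13, n36, and n23 on → n10 on.
No rule produces n56, and it is not given.
n48 would need n19 (G2), but n19 never turns on.
n10: reached.
n23: reached.
n19 would need n56 (G3), but n56 never turns on.
Reached: n10 and n23 — 2 of the 5.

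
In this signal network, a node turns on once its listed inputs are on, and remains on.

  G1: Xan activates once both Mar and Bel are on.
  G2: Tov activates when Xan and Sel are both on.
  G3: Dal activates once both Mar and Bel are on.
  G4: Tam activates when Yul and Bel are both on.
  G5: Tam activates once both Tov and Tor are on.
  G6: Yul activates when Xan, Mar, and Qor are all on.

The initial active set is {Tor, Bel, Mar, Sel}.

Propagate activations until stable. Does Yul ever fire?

Yul would need Xan, Mar, and Qor (G6), but Qor never turns on.

No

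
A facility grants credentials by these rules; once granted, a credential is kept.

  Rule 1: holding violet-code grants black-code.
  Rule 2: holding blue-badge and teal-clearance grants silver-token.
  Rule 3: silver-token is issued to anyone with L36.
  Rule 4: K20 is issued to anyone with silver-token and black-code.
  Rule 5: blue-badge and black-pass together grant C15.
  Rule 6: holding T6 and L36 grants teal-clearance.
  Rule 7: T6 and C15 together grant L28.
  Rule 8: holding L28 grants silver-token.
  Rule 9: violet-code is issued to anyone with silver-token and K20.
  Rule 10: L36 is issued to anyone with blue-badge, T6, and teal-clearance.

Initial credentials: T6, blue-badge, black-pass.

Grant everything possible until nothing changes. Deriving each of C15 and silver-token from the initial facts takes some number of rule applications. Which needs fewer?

C15

C15: Holding blue-badge and black-pass grants C15 (Rule 5). [1 rule application]
silver-token: Holding blue-badge and black-pass grants C15 (Rule 5). Holding T6 and C15 grants L28 (Rule 7). Holding L28 grants silver-token (Rule 8). [3 rule applications]
C15 needs fewer.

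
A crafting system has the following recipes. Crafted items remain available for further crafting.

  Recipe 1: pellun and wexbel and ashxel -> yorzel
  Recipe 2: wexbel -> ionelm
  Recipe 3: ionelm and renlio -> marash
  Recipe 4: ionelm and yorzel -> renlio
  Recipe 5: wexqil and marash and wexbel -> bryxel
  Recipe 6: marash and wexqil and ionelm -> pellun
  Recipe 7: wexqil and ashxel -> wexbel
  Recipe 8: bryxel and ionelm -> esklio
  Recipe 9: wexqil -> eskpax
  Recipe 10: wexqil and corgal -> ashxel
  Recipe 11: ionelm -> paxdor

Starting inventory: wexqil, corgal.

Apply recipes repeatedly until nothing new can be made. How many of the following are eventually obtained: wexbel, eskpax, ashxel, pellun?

wexqil -> eskpax (Recipe 9).
wexqil and corgal -> ashxel (Recipe 10).
Using Recipe 7, wexqil and ashxel make wexbel.
wexbel: reached.
eskpax: reached.
ashxel: reached.
pellun would need marash, wexqil, and ionelm (Recipe 6), but marash is never obtained.
Reached: wexbel, eskpax, and ashxel — 3 of the 4.

3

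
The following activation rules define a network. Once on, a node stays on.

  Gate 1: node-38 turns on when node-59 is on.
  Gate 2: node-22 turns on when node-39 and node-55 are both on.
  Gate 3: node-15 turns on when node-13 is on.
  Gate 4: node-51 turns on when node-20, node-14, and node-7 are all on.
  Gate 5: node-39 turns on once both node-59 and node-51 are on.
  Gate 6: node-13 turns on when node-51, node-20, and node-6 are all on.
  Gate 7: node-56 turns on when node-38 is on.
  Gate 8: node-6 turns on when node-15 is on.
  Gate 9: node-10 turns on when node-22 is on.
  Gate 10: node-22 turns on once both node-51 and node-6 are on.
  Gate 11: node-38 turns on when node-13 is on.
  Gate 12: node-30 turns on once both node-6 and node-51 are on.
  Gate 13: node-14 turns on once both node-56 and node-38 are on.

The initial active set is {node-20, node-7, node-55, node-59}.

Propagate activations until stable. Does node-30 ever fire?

No

node-30 would need node-6 and node-51 (Gate 12), but node-6 never turns on.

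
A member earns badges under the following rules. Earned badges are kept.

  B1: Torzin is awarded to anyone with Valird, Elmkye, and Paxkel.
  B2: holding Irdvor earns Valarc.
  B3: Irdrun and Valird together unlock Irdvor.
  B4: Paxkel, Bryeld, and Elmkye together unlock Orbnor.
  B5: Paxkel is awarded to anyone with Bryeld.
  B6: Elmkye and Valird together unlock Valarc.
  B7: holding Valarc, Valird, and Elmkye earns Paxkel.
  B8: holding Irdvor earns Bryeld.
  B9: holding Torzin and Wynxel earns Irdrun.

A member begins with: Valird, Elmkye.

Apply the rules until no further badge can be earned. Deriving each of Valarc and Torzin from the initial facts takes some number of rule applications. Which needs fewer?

Valarc: With Elmkye and Valird, Valarc is earned (B6). [1 rule application]
Torzin: With Elmkye and Valird, Valarc is earned (B6). With Valarc, Valird, and Elmkye, Paxkel is earned (B7). With Valird, Elmkye, and Paxkel, Torzin is earned (B1). [3 rule applications]
Valarc needs fewer.

Valarc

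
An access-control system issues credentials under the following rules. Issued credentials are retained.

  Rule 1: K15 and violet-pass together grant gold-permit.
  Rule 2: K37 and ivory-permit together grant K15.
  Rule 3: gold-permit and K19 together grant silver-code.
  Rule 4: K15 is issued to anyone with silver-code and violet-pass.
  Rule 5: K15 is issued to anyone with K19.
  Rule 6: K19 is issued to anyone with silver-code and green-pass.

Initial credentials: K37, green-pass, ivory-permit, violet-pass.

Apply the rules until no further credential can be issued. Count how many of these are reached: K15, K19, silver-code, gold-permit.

2

Holding K37 and ivory-permit grants K15 (Rule 2).
Holding K15 and violet-pass grants gold-permit (Rule 1).
K15: reached.
K19 would need silver-code and green-pass (Rule 6), but silver-code is never granted.
silver-code would need gold-permit and K19 (Rule 3), but K19 is never granted.
gold-permit: reached.
Reached: K15 and gold-permit — 2 of the 4.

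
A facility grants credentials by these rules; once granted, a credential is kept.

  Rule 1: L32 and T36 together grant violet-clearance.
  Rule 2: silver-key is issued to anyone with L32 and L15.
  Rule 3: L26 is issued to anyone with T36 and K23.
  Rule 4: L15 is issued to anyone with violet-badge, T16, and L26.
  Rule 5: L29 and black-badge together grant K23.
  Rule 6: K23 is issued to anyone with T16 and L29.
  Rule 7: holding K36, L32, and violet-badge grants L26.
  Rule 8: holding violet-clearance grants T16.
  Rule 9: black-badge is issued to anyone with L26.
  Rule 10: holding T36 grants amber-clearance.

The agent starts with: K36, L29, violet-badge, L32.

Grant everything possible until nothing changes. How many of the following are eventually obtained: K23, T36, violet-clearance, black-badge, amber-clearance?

2

Holding K36, L32, and violet-badge grants L26 (Rule 7).
Holding L26 grants black-badge (Rule 9).
Holding L29 and black-badge grants K23 (Rule 5).
K23: reached.
No rule produces T36, and it is not given.
violet-clearance would need L32 and T36 (Rule 1), but T36 is never granted.
black-badge: reached.
amber-clearance would need T36 (Rule 10), but T36 is never granted.
Reached: K23 and black-badge — 2 of the 5.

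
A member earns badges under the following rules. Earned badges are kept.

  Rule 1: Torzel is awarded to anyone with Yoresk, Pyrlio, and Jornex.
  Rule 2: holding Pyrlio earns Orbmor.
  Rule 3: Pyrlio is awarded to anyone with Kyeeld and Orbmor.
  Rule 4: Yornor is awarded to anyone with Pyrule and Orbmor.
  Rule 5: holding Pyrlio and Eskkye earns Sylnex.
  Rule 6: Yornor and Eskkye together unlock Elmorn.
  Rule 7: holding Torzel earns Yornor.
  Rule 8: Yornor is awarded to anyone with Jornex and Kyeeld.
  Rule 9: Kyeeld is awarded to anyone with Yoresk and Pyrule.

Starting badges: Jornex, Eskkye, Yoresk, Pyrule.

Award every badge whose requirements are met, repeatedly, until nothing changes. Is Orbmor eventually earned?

No

Orbmor would need Pyrlio (Rule 2), but Pyrlio is never earned.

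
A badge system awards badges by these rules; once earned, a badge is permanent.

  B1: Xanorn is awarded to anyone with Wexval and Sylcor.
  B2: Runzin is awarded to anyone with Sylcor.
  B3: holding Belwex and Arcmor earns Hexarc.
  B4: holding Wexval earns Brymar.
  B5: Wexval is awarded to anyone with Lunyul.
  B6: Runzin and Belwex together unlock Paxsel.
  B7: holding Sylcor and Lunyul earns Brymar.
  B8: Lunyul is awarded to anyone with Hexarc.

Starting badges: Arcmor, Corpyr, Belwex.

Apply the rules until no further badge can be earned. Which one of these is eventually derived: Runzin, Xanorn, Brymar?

With Belwex and Arcmor, Hexarc is earned (B3).
With Hexarc, Lunyul is earned (B8).
With Lunyul, Wexval is earned (B5).
With Wexval, Brymar is earned (B4).
Runzin would need Sylcor (B2), but Sylcor is never earned. Xanorn would need Wexval and Sylcor (B1), but Sylcor is never earned.

Brymar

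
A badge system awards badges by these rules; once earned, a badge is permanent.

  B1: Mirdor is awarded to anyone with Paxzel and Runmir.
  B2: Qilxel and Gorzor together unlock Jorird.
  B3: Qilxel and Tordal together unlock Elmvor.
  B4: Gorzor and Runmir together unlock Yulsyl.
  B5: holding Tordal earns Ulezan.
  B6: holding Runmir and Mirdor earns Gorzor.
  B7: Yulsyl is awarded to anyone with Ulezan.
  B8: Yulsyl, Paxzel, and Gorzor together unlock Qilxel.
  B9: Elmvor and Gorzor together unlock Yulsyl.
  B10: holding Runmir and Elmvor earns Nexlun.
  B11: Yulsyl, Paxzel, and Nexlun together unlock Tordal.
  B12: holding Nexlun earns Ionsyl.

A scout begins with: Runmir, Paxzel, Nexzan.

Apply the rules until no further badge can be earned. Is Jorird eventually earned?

Yes

With Paxzel and Runmir, Mirdor is earned (B1).
With Runmir and Mirdor, Gorzor is earned (B6).
With Gorzor and Runmir, Yulsyl is earned (B4).
With Yulsyl, Paxzel, and Gorzor, Qilxel is earned (B8).
With Qilxel and Gorzor, Jorird is earned (B2).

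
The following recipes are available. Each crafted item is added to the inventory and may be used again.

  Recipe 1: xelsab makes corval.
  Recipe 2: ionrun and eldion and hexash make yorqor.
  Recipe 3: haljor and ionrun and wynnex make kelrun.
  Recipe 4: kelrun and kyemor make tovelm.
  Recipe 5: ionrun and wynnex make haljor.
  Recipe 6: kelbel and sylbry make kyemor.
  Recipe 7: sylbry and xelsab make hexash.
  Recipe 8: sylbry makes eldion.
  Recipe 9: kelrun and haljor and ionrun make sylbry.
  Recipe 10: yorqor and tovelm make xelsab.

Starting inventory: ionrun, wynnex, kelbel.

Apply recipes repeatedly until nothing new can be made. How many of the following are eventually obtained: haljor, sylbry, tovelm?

Using Recipe 5, ionrun and wynnex make haljor.
Using Recipe 3, haljor, ionrun, and wynnex make kelrun.
kelrun and haljor and ionrun → sylbry (Recipe 9).
Using Recipe 6, kelbel and sylbry make kyemor.
kelrun and kyemor → tovelm (Recipe 4).
haljor: reached.
sylbry: reached.
tovelm: reached.
All 3 are reached.

3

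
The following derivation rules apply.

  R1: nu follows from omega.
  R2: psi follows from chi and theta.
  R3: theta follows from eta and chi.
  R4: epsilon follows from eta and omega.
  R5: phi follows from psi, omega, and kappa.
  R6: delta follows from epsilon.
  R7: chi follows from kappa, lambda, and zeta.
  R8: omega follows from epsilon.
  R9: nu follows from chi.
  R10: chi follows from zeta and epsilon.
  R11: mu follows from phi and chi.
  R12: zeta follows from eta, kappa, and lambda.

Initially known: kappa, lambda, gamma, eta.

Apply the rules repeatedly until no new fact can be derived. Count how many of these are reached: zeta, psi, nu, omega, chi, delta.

4

From eta, kappa, and lambda, R12 gives zeta.
kappa, lambda, and zeta hold, so chi follows (R7).
From chi, R9 gives nu.
From eta and chi, R3 gives theta.
From chi and theta, R2 gives psi.
zeta: reached.
psi: reached.
nu: reached.
omega would need epsilon (R8), but epsilon is never established.
chi: reached.
delta would need epsilon (R6), but epsilon is never established.
Reached: zeta, psi, nu, and chi — 4 of the 6.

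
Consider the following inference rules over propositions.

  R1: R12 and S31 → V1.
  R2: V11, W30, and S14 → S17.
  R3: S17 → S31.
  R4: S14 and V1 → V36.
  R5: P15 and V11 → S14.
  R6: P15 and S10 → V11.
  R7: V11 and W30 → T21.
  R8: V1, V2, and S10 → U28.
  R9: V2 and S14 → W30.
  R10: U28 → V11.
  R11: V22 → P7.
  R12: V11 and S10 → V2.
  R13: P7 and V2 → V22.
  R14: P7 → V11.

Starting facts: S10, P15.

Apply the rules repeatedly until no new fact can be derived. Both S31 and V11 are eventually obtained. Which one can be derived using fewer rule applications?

V11: From P15 and S10, R6 gives V11. [1 rule application]
S31: P15 and S10 hold, so V11 follows (R6). P15 and V11 hold, so S14 follows (R5). From V11 and S10, R12 gives V2. V2 and S14 hold, so W30 follows (R9). From V11, W30, and S14, R2 gives S17. From S17, R3 gives S31. [6 rule applications]
V11 needs fewer.

V11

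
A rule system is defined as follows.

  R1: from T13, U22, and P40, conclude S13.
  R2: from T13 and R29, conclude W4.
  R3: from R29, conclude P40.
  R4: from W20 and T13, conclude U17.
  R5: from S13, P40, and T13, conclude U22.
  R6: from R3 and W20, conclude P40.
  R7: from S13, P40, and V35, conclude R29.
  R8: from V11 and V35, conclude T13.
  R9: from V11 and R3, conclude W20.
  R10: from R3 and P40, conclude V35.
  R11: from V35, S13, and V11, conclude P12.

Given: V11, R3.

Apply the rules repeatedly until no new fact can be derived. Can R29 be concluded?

R29 would need S13, P40, and V35 (R7), but S13 is never established.

No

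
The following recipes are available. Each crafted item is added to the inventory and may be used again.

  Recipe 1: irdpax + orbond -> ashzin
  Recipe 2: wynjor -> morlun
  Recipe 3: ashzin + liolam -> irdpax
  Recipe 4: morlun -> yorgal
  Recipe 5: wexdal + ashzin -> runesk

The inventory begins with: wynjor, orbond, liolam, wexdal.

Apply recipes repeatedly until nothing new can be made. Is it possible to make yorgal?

Yes

wynjor -> morlun (Recipe 2).
Using Recipe 4, morlun makes yorgal.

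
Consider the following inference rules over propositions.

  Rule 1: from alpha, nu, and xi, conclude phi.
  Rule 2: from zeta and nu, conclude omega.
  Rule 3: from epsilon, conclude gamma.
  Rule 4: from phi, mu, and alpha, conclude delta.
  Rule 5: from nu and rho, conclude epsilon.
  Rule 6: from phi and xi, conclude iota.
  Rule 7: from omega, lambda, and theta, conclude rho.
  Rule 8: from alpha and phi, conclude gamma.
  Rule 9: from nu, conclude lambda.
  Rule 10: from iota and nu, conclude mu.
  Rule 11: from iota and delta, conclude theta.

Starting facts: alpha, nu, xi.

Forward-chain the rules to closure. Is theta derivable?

From alpha, nu, and xi, Rule 1 gives phi.
From phi and xi, Rule 6 gives iota.
iota and nu hold, so mu follows (Rule 10).
phi, mu, and alpha hold, so delta follows (Rule 4).
iota and delta hold, so theta follows (Rule 11).

Yes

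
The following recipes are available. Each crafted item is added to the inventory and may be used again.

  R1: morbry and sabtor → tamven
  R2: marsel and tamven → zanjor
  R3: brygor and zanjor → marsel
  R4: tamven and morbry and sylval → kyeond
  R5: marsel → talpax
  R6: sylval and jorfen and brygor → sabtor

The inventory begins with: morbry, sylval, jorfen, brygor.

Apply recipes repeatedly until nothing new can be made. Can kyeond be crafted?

Yes

Using R6, sylval, jorfen, and brygor make sabtor.
Using R1, morbry and sabtor make tamven.
Using R4, tamven, morbry, and sylval make kyeond.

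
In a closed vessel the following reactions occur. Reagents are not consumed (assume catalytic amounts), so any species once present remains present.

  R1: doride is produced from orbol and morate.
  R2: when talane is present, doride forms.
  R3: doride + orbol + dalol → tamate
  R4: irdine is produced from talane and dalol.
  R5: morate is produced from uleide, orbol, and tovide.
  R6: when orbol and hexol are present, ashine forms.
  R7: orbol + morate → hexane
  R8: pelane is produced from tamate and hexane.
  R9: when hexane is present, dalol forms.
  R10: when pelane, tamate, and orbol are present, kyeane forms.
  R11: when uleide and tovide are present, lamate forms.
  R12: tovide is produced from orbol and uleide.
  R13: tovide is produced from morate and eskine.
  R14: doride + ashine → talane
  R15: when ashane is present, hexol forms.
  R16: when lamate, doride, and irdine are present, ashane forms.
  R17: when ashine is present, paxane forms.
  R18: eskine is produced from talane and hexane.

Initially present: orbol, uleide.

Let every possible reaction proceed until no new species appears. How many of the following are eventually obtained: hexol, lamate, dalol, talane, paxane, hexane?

orbol and uleide present → tovide forms (R12).
uleide, orbol, and tovide present → morate forms (R5).
uleide and tovide present → lamate forms (R11).
orbol and morate present → hexane forms (R7).
hexane present → dalol forms (R9).
hexol would need ashane (R15), but ashane never forms.
lamate: reached.
dalol: reached.
talane would need doride and ashine (R14), but ashine never forms.
paxane would need ashine (R17), but ashine never forms.
hexane: reached.
Reached: lamate, dalol, and hexane — 3 of the 6.

3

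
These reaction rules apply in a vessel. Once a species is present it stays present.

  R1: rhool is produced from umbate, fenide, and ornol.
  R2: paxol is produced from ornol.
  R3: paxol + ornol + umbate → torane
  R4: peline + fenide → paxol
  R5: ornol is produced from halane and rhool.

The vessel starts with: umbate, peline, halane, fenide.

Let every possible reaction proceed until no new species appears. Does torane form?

No

torane would need paxol, ornol, and umbate (R3), but ornol never forms.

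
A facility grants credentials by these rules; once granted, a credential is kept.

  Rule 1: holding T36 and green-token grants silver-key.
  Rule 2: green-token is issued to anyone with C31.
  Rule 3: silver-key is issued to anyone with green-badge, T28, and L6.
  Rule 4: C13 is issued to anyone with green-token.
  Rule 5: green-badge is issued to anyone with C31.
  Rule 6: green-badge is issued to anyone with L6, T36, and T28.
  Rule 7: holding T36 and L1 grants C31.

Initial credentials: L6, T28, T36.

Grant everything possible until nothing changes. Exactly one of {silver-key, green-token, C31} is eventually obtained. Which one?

Holding L6, T36, and T28 grants green-badge (Rule 6).
Holding green-badge, T28, and L6 grants silver-key (Rule 3).
C31 would need T36 and L1 (Rule 7), but L1 is never granted. green-token would need C31 (Rule 2), but C31 is never granted.

silver-key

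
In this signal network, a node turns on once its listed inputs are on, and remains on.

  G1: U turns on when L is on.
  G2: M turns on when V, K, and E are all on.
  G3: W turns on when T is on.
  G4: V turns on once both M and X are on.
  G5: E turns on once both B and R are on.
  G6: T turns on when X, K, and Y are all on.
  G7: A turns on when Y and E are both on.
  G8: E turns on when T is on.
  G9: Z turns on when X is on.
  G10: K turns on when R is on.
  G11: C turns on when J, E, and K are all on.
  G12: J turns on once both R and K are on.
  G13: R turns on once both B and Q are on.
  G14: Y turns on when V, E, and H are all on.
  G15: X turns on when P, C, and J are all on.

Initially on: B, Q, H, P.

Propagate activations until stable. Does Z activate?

G13: B and Q on → R on.
B and R are on, so E turns on (G5).
G10: R on → K on.
R and K are on, so J turns on (G12).
G11: J, E, and K on → C on.
P, C, and J are on, so X turns on (G15).
X is on, so Z turns on (G9).

Yes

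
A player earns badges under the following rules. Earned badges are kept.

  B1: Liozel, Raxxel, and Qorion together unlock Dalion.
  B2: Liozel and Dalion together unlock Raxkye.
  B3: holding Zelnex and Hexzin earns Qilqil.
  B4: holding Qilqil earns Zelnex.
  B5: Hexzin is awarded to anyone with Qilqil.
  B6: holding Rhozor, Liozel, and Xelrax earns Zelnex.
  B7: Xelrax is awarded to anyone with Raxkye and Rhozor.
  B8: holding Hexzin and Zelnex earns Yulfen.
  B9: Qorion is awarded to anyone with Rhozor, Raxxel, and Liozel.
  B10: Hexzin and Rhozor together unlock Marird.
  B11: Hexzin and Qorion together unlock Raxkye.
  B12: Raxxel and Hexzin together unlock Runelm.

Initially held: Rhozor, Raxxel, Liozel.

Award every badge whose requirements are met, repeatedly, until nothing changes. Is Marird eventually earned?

Marird would need Hexzin and Rhozor (B10), but Hexzin is never earned.

No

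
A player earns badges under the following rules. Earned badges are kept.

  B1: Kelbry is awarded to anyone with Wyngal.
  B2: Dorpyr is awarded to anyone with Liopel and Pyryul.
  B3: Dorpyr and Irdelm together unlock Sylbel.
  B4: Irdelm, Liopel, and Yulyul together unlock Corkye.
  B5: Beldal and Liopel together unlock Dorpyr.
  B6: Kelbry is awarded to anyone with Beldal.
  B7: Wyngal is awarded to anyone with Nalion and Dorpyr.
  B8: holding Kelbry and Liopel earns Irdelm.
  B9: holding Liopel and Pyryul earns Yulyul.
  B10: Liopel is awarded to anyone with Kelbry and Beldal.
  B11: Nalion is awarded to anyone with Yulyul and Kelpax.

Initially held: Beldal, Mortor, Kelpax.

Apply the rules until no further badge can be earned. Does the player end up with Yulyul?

Yulyul would need Liopel and Pyryul (B9), but Pyryul is never earned.

No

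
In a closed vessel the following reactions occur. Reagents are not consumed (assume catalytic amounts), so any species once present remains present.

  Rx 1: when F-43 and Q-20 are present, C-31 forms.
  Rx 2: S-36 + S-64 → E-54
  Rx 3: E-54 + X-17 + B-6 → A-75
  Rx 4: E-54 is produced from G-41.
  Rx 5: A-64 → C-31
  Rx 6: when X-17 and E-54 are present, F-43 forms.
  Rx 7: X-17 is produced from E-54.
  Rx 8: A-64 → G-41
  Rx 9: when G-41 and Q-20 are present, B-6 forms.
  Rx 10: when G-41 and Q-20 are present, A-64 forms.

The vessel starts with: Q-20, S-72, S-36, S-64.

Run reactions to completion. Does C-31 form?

Yes

S-36 and S-64 present → E-54 forms (Rx 2).
E-54 present → X-17 forms (Rx 7).
X-17 and E-54 present → F-43 forms (Rx 6).
F-43 and Q-20 present → C-31 forms (Rx 1).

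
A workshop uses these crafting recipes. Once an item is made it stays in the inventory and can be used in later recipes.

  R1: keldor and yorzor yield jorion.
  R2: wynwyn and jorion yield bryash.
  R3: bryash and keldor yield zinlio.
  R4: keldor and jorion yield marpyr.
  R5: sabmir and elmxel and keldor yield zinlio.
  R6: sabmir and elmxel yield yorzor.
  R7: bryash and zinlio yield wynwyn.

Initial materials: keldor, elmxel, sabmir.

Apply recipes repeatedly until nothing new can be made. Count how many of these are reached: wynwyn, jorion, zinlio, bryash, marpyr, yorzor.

4

Using R6, sabmir and elmxel make yorzor.
sabmir and elmxel and keldor → zinlio (R5).
Using R1, keldor and yorzor make jorion.
Using R4, keldor and jorion make marpyr.
wynwyn would need bryash and zinlio (R7), but bryash is never obtained.
jorion: reached.
zinlio: reached.
bryash would need wynwyn and jorion (R2), but wynwyn is never obtained.
marpyr: reached.
yorzor: reached.
Reached: jorion, zinlio, marpyr, and yorzor — 4 of the 6.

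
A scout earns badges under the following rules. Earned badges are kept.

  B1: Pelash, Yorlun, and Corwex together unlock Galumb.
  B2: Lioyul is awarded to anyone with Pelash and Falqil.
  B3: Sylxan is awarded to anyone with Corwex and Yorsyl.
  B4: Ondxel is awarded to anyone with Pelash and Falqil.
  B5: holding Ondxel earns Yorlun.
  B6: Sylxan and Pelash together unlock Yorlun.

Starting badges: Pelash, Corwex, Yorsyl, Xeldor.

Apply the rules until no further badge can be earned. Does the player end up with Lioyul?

Lioyul would need Pelash and Falqil (B2), but Falqil is never earned.

No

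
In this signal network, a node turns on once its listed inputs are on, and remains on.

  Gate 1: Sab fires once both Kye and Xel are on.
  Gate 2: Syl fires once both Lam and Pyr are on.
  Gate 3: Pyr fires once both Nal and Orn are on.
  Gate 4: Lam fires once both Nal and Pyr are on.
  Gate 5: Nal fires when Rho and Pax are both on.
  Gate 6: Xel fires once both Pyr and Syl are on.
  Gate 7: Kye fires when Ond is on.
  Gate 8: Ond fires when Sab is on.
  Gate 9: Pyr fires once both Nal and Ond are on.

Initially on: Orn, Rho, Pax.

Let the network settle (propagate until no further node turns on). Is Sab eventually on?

No

Sab would need Kye and Xel (Gate 1), but Kye never turns on.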